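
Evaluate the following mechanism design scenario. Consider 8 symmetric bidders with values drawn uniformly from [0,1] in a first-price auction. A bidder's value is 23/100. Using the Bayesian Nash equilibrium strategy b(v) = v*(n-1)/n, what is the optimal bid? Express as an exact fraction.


Step 1: The symmetric BNE bidding function is b(v) = v * (n-1) / n
Step 2: Substitute v = 23/100 and n = 8
Step 3: b = 23/100 * 7/8
Step 4: b = 161/800

161/800


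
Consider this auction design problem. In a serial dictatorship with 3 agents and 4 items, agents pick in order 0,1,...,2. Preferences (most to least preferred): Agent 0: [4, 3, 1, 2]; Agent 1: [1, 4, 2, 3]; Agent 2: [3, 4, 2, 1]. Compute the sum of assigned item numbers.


Step 1: Agent 0 picks item 4
Step 2: Agent 1 picks item 1
Step 3: Agent 2 picks item 3
Step 4: Sum = 4 + 1 + 3 = 8

8


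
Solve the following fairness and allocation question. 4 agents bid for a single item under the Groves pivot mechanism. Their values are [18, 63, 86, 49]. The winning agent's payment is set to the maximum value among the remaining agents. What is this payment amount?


Step 1: The efficient winner is agent 2 with value 86
Step 2: Other agents' values: [18, 63, 49]
Step 3: Pivot payment = max(others) = 63
Step 4: The winner pays 63

63


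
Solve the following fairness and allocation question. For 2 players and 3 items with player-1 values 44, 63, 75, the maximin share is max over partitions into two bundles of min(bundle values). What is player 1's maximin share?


Step 1: Item values = 44, 63, 75
Step 2: Enumerate all 2-bundle partitions and take the smaller bundle:
  Partition 1: {44} vs {63,75} -> bundles 44, 138; min = 44
  Partition 2: {63} vs {44,75} -> bundles 63, 119; min = 63
  Partition 3: {75} vs {44,63} -> bundles 75, 107; min = 75
Step 3: MMS = max(44, 63, 75) = 75

75


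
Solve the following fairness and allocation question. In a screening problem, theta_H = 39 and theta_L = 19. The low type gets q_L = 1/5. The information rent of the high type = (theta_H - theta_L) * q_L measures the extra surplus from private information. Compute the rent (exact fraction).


Step 1: theta_H - theta_L = 39 - 19 = 20
Step 2: Information rent = (theta_H - theta_L) * q_L
Step 3: = 20 * 1/5
Step 4: = 4

4


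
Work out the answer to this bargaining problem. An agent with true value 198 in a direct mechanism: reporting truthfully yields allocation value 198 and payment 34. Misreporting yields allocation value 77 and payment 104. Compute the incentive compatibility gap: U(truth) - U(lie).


Step 1: U(truth) = value - payment = 198 - 34 = 164
Step 2: U(lie) = allocation - payment = 77 - 104 = -27
Step 3: IC gap = 164 - (-27) = 191

191


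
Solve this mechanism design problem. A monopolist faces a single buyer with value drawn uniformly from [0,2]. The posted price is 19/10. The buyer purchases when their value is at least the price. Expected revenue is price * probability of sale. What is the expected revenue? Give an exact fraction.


Step 1: Posted price r = 19/10, value support [0,2]
Step 2: P(v >= r) = (2 - 19/10)/2 = 1/20
Step 3: Expected revenue = r * P(v >= r) = 19/10 * 1/20
Step 4: Revenue = 19/200

19/200


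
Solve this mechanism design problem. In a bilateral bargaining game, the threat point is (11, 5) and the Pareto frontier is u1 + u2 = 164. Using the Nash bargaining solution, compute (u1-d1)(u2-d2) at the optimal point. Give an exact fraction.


Step 1: The Nash solution splits surplus symmetrically above the disagreement point
Step 2: u1 = (total + d1 - d2)/2 = (164 + 11 - 5)/2 = 85
Step 3: u2 = (total - d1 + d2)/2 = (164 - 11 + 5)/2 = 79
Step 4: Nash product = (85 - 11) * (79 - 5)
Step 5: = 74 * 74 = 5476

5476


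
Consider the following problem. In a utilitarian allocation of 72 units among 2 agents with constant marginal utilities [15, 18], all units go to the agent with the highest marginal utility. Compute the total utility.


Step 1: The marginal utilities are [15, 18]
Step 2: The highest marginal utility is 18
Step 3: All 72 units go to that agent
Step 4: Total utility = 18 * 72 = 1296

1296


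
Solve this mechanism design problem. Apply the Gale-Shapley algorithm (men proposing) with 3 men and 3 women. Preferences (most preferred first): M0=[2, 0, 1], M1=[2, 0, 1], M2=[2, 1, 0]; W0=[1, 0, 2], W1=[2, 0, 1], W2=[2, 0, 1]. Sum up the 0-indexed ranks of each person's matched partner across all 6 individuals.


Step 1: Run Gale-Shapley (men propose, women hold best offer):
  M0 proposes to W2; she accepts
  M1 proposes to W2; rejected
  M1 proposes to W0; she accepts
  M2 proposes to W2; she switches from M0
  M0 proposes to W0; rejected
  M0 proposes to W1; she accepts
Step 2: Final matching: W0-M1, W1-M0, W2-M2
Step 3: 0-indexed ranks (man's rank of his match, then woman's): 1 + 0 + 2 + 1 + 0 + 0
Step 4: Total rank sum = 4

4


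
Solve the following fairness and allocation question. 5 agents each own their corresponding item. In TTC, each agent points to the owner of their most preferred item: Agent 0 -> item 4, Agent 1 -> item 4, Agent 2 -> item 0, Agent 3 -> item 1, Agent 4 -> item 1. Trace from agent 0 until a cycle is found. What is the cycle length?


Step 1: Trace the pointer graph from agent 0: 0 -> 4 -> 1 -> 4
Step 2: A cycle is detected when we revisit agent 4
Step 3: The cycle is: 4 -> 1 -> 4
Step 4: Cycle length = 2

2


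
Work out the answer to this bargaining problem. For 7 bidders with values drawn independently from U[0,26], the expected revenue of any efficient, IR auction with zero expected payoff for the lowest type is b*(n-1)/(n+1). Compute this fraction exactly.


Step 1: By Revenue Equivalence, expected revenue = b*(n-1)/(n+1)
Step 2: Substituting n = 7, b = 26
Step 3: Revenue = 26*(7-1)/(7+1) = 26*6/8
Step 4: Revenue = 156/8 = 39/2

39/2


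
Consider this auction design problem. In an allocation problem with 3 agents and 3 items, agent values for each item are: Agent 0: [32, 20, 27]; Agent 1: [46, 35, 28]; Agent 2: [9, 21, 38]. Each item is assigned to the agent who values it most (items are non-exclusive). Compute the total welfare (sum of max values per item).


Step 1: For each item, find the maximum value among all agents.
Step 2: Item 0 -> Agent 1 (value 46)
Step 3: Item 1 -> Agent 1 (value 35)
Step 4: Item 2 -> Agent 2 (value 38)
Step 5: Total welfare = 46 + 35 + 38 = 119

119


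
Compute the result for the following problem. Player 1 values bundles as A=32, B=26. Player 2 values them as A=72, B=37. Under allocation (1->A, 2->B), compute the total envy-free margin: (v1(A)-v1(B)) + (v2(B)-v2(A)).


Step 1: Player 1's margin = v1(A) - v1(B) = 32 - 26 = 6
Step 2: Player 2's margin = v2(B) - v2(A) = 37 - 72 = -35
Step 3: Total margin = 6 + -35 = -29

-29


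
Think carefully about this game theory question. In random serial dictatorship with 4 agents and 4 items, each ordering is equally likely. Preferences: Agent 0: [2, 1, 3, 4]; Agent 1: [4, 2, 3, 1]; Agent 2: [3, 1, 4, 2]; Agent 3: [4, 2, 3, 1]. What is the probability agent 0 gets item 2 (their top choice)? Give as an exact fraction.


Step 1: Agent 0 wants item 2
Step 2: There are 24 possible orderings of agents
Step 3: In 16 orderings, agent 0 gets item 2
Step 4: Probability = 16/24 = 2/3

2/3


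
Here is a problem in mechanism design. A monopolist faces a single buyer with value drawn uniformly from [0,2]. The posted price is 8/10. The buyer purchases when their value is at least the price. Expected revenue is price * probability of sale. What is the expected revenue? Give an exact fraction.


Step 1: Posted price r = 4/5, value support [0,2]
Step 2: P(v >= r) = (2 - 4/5)/2 = 3/5
Step 3: Expected revenue = r * P(v >= r) = 4/5 * 3/5
Step 4: Revenue = 12/25

12/25


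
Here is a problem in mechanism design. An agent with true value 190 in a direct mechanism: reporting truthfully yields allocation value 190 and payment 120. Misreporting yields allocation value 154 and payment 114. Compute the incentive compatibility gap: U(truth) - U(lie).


Step 1: U(truth) = value - payment = 190 - 120 = 70
Step 2: U(lie) = allocation - payment = 154 - 114 = 40
Step 3: IC gap = 70 - 40 = 30

30


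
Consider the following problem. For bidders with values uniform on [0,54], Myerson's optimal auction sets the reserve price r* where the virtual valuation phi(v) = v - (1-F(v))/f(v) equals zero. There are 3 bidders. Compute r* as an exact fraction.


Step 1: For U[0,54], F(v) = v/54 and f(v) = 1/54
Step 2: phi(v) = v - (1 - v/54)/(1/54) = v - (54 - v) = 2v - 54
Step 3: Set phi(r*) = 0: 2r* - 54 = 0
Step 4: r* = 54/2 = 27 (the number of bidders n = 3 does not enter)

27


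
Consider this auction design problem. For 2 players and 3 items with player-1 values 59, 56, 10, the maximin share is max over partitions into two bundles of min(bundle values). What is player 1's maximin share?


Step 1: Item values = 59, 56, 10
Step 2: Enumerate all 2-bundle partitions and take the smaller bundle:
  Partition 1: {59} vs {56,10} -> bundles 59, 66; min = 59
  Partition 2: {56} vs {59,10} -> bundles 56, 69; min = 56
  Partition 3: {10} vs {59,56} -> bundles 10, 115; min = 10
Step 3: MMS = max(59, 56, 10) = 59

59


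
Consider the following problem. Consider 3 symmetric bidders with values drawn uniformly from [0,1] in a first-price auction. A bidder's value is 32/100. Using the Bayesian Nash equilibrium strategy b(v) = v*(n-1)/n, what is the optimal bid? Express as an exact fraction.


Step 1: The symmetric BNE bidding function is b(v) = v * (n-1) / n
Step 2: Substitute v = 8/25 and n = 3
Step 3: b = 8/25 * 2/3
Step 4: b = 16/75

16/75


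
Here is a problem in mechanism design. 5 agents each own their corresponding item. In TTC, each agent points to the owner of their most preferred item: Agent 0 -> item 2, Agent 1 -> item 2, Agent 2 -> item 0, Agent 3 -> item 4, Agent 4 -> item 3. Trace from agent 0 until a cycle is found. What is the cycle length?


Step 1: Trace the pointer graph from agent 0: 0 -> 2 -> 0
Step 2: A cycle is detected when we revisit agent 0
Step 3: The cycle is: 0 -> 2 -> 0
Step 4: Cycle length = 2

2


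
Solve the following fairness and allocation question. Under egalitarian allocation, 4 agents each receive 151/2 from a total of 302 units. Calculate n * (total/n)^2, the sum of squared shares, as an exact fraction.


Step 1: Each agent's share = 302/4 = 151/2
Step 2: Square of each share = (151/2)^2 = 22801/4
Step 3: Sum of squares = 4 * 22801/4 = 22801

22801


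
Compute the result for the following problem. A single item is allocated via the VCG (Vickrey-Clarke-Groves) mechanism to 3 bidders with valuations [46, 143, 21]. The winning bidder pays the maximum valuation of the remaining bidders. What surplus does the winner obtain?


Step 1: The winner is the agent with the highest value: agent 1 with value 143
Step 2: Values of other agents: [46, 21]
Step 3: VCG payment = max of others' values = 46
Step 4: Surplus = 143 - 46 = 97

97


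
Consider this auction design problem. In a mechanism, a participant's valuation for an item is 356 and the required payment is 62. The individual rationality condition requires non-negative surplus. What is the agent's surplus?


Step 1: Surplus = value - payment = 356 - 62 = 294
Step 2: IR is satisfied (surplus >= 0)

294


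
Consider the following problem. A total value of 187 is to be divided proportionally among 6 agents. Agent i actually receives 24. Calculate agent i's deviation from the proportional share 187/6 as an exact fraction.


Step 1: Proportional share = 187/6
Step 2: Agent's actual allocation = 24
Step 3: Excess = 24 - 187/6 = -43/6

-43/6


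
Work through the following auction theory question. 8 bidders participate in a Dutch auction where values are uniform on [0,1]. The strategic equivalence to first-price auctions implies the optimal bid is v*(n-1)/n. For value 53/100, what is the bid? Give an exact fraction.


Step 1: Dutch auctions are strategically equivalent to first-price auctions
Step 2: The equilibrium bid is b(v) = v*(n-1)/n
Step 3: b = 53/100 * 7/8
Step 4: b = 371/800

371/800


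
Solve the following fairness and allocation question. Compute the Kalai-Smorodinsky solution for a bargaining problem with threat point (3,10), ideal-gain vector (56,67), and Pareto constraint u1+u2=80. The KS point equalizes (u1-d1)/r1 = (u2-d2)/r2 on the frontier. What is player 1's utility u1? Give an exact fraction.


Step 1: At the KS point, (u1-d1)/r1 = (u2-d2)/r2 = t and u1+u2 = 80
Step 2: u1 = d1 + r1*t and u2 = d2 + r2*t, so (d1 + r1*t) + (d2 + r2*t) = 80
Step 3: t = (80 - 3 - 10)/(56 + 67) = 67/123
Step 4: u1 = d1 + r1*t = 3 + 56 * 67/123 = 4121/123
Step 5: (Check: u2 = d2 + r2*t = 5719/123; u1+u2 = 4121/123 + 5719/123 = 80, on the frontier.)

4121/123


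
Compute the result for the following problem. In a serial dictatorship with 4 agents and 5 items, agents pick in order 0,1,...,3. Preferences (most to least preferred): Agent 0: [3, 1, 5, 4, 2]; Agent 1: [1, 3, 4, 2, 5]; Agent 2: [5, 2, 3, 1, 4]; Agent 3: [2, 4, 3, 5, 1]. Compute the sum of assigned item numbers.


Step 1: Agent 0 picks item 3
Step 2: Agent 1 picks item 1
Step 3: Agent 2 picks item 5
Step 4: Agent 3 picks item 2
Step 5: Sum = 3 + 1 + 5 + 2 = 11

11


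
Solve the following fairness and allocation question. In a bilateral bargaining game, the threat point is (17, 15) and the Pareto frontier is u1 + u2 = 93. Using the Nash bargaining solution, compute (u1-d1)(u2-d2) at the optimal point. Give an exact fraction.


Step 1: The Nash solution splits surplus symmetrically above the disagreement point
Step 2: u1 = (total + d1 - d2)/2 = (93 + 17 - 15)/2 = 95/2
Step 3: u2 = (total - d1 + d2)/2 = (93 - 17 + 15)/2 = 91/2
Step 4: Nash product = (95/2 - 17) * (91/2 - 15)
Step 5: = 61/2 * 61/2 = 3721/4

3721/4


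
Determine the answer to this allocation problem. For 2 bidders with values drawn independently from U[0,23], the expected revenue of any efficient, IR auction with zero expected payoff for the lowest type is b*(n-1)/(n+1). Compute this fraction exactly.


Step 1: By Revenue Equivalence, expected revenue = b*(n-1)/(n+1)
Step 2: Substituting n = 2, b = 23
Step 3: Revenue = 23*(2-1)/(2+1) = 23*1/3
Step 4: Revenue = 23/3

23/3


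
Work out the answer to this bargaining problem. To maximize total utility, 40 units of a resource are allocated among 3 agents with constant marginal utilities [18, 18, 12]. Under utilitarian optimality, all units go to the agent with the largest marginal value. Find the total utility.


Step 1: The marginal utilities are [18, 18, 12]
Step 2: The highest marginal utility is 18
Step 3: All 40 units go to that agent
Step 4: Total utility = 18 * 40 = 720

720


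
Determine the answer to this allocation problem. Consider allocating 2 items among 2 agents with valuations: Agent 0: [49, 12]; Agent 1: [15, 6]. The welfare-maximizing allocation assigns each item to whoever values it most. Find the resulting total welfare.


Step 1: For each item, find the maximum value among all agents.
Step 2: Item 0 -> Agent 0 (value 49)
Step 3: Item 1 -> Agent 0 (value 12)
Step 4: Total welfare = 49 + 12 = 61

61


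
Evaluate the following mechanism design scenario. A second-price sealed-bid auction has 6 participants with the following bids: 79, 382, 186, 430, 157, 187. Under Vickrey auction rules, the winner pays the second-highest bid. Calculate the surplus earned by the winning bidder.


Step 1: Sort bids in descending order: 430, 382, 187, 186, 157, 79
Step 2: The winning bid is the highest: 430
Step 3: The payment equals the second-highest bid: 382
Step 4: Surplus = winner's bid - payment = 430 - 382 = 48

48


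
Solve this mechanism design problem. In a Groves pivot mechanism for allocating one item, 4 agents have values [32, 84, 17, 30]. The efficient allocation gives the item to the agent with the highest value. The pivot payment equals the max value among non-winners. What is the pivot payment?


Step 1: The efficient winner is agent 1 with value 84
Step 2: Other agents' values: [32, 17, 30]
Step 3: Pivot payment = max(others) = 32
Step 4: The winner pays 32

32


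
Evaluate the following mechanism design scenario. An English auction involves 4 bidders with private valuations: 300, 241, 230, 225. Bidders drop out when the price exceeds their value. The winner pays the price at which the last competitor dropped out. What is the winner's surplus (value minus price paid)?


Step 1: Identify the highest value: 300
Step 2: Identify the second-highest value: 241
Step 3: The final price = second-highest value = 241
Step 4: Surplus = 300 - 241 = 59

59


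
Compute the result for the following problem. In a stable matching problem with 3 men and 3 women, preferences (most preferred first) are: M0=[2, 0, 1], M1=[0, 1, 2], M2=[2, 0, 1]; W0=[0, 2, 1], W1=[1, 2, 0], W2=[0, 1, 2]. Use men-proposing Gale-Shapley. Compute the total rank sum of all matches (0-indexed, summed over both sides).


Step 1: Run Gale-Shapley (men propose, women hold best offer):
  M0 proposes to W2; she accepts
  M1 proposes to W0; she accepts
  M2 proposes to W2; rejected
  M2 proposes to W0; she switches from M1
  M1 proposes to W1; she accepts
Step 2: Final matching: W0-M2, W1-M1, W2-M0
Step 3: 0-indexed ranks (man's rank of his match, then woman's): 1 + 1 + 1 + 0 + 0 + 0
Step 4: Total rank sum = 3

3


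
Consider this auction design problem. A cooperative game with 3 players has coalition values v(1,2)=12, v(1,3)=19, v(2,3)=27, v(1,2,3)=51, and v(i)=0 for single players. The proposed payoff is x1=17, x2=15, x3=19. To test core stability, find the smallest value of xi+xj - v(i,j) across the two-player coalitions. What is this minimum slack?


Step 1: Slack for coalition (1,2): x1+x2 - v12 = 32 - 12 = 20
Step 2: Slack for coalition (1,3): x1+x3 - v13 = 36 - 19 = 17
Step 3: Slack for coalition (2,3): x2+x3 - v23 = 34 - 27 = 7
Step 4: Minimum slack = min(20, 17, 7) = 7, attained by (2,3); no pair can gain by deviating, so the allocation is in the core

7


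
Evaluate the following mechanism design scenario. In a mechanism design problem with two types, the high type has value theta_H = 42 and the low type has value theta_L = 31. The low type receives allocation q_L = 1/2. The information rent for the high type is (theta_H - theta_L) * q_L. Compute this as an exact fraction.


Step 1: theta_H - theta_L = 42 - 31 = 11
Step 2: Information rent = (theta_H - theta_L) * q_L
Step 3: = 11 * 1/2
Step 4: = 11/2

11/2


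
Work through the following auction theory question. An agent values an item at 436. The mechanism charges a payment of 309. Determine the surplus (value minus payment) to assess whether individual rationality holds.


Step 1: Surplus = value - payment = 436 - 309 = 127
Step 2: IR is satisfied (surplus >= 0)

127


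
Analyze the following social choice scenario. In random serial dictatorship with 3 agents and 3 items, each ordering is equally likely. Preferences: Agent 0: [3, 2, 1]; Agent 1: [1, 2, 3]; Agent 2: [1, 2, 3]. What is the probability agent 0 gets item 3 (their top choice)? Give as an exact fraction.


Step 1: Agent 0 wants item 3
Step 2: There are 6 possible orderings of agents
Step 3: In 6 orderings, agent 0 gets item 3
Step 4: Probability = 6/6 = 1

1


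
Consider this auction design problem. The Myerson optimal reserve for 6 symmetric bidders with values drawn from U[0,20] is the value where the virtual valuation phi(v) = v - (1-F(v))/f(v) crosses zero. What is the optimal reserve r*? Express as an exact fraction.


Step 1: For U[0,20], F(v) = v/20 and f(v) = 1/20
Step 2: phi(v) = v - (1 - v/20)/(1/20) = v - (20 - v) = 2v - 20
Step 3: Set phi(r*) = 0: 2r* - 20 = 0
Step 4: r* = 20/2 = 10 (the number of bidders n = 6 does not enter)

10


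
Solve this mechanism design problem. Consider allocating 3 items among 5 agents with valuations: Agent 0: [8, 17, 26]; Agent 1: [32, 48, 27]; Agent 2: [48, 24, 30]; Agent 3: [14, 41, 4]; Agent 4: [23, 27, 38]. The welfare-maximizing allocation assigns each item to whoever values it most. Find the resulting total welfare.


Step 1: For each item, find the maximum value among all agents.
Step 2: Item 0 -> Agent 2 (value 48)
Step 3: Item 1 -> Agent 1 (value 48)
Step 4: Item 2 -> Agent 4 (value 38)
Step 5: Total welfare = 48 + 48 + 38 = 134

134


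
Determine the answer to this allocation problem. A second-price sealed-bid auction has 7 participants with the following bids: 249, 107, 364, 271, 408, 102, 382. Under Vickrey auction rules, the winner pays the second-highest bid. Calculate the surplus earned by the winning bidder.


Step 1: Sort bids in descending order: 408, 382, 364, 271, 249, 107, 102
Step 2: The winning bid is the highest: 408
Step 3: The payment equals the second-highest bid: 382
Step 4: Surplus = winner's bid - payment = 408 - 382 = 26

26


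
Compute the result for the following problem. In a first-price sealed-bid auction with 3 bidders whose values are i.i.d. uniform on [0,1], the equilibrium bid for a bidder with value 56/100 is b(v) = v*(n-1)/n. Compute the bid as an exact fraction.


Step 1: The symmetric BNE bidding function is b(v) = v * (n-1) / n
Step 2: Substitute v = 14/25 and n = 3
Step 3: b = 14/25 * 2/3
Step 4: b = 28/75

28/75


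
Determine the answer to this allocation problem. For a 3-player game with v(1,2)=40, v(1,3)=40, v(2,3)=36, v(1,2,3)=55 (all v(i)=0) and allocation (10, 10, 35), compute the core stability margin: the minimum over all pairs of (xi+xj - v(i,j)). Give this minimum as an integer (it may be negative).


Step 1: Slack for coalition (1,2): x1+x2 - v12 = 20 - 40 = -20
Step 2: Slack for coalition (1,3): x1+x3 - v13 = 45 - 40 = 5
Step 3: Slack for coalition (2,3): x2+x3 - v23 = 45 - 36 = 9
Step 4: Minimum slack = min(-20, 5, 9) = -20, attained by (1,2); coalition (1,2) can block (slack < 0), so the allocation is not in the core

-20


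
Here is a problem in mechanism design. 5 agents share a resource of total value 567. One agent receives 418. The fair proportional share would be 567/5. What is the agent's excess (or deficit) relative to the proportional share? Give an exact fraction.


Step 1: Proportional share = 567/5
Step 2: Agent's actual allocation = 418
Step 3: Excess = 418 - 567/5 = 1523/5

1523/5


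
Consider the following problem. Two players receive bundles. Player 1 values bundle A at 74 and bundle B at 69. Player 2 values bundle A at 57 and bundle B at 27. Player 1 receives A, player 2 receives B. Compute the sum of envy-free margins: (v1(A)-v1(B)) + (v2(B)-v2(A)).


Step 1: Player 1's margin = v1(A) - v1(B) = 74 - 69 = 5
Step 2: Player 2's margin = v2(B) - v2(A) = 27 - 57 = -30
Step 3: Total margin = 5 + -30 = -25

-25


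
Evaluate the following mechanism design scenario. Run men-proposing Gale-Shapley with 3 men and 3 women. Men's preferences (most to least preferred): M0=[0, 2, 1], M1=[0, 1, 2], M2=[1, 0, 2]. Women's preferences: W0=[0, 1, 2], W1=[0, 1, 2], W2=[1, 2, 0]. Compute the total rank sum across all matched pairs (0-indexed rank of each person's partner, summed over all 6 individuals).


Step 1: Run Gale-Shapley (men propose, women hold best offer):
  M0 proposes to W0; she accepts
  M1 proposes to W0; rejected
  M1 proposes to W1; she accepts
  M2 proposes to W1; rejected
  M2 proposes to W0; rejected
  M2 proposes to W2; she accepts
Step 2: Final matching: W0-M0, W1-M1, W2-M2
Step 3: 0-indexed ranks (man's rank of his match, then woman's): 0 + 0 + 1 + 1 + 2 + 1
Step 4: Total rank sum = 5

5


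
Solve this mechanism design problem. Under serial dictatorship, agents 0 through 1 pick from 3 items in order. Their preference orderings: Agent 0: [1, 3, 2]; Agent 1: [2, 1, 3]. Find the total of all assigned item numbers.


Step 1: Agent 0 picks item 1
Step 2: Agent 1 picks item 2
Step 3: Sum = 1 + 2 = 3

3


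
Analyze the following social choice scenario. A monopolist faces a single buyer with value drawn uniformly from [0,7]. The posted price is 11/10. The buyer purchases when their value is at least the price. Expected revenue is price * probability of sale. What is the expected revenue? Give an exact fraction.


Step 1: Posted price r = 11/10, value support [0,7]
Step 2: P(v >= r) = (7 - 11/10)/7 = 59/70
Step 3: Expected revenue = r * P(v >= r) = 11/10 * 59/70
Step 4: Revenue = 649/700

649/700


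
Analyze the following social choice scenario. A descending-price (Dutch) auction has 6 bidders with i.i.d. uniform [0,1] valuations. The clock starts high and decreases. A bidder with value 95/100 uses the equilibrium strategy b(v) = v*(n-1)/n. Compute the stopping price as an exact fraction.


Step 1: Dutch auctions are strategically equivalent to first-price auctions
Step 2: The equilibrium bid is b(v) = v*(n-1)/n
Step 3: b = 19/20 * 5/6
Step 4: b = 19/24

19/24


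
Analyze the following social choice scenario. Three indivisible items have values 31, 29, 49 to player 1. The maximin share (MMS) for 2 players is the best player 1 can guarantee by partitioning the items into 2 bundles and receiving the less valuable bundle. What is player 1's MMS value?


Step 1: Item values = 31, 29, 49
Step 2: Enumerate all 2-bundle partitions and take the smaller bundle:
  Partition 1: {31} vs {29,49} -> bundles 31, 78; min = 31
  Partition 2: {29} vs {31,49} -> bundles 29, 80; min = 29
  Partition 3: {49} vs {31,29} -> bundles 49, 60; min = 49
Step 3: MMS = max(31, 29, 49) = 49

49


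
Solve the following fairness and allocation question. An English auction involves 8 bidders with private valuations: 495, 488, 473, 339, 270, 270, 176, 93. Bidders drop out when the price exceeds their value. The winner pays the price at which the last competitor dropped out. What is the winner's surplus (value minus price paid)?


Step 1: Identify the highest value: 495
Step 2: Identify the second-highest value: 488
Step 3: The final price = second-highest value = 488
Step 4: Surplus = 495 - 488 = 7

7


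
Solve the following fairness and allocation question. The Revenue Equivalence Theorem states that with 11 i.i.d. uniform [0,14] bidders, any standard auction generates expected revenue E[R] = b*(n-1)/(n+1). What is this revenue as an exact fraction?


Step 1: By Revenue Equivalence, expected revenue = b*(n-1)/(n+1)
Step 2: Substituting n = 11, b = 14
Step 3: Revenue = 14*(11-1)/(11+1) = 14*10/12
Step 4: Revenue = 140/12 = 35/3

35/3


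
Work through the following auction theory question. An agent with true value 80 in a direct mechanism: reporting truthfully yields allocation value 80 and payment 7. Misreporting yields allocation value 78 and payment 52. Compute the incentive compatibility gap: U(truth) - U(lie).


Step 1: U(truth) = value - payment = 80 - 7 = 73
Step 2: U(lie) = allocation - payment = 78 - 52 = 26
Step 3: IC gap = 73 - 26 = 47

47


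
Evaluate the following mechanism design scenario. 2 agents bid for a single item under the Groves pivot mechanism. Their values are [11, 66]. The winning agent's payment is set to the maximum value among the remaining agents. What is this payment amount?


Step 1: The efficient winner is agent 1 with value 66
Step 2: Other agents' values: [11]
Step 3: Pivot payment = max(others) = 11
Step 4: The winner pays 11

11


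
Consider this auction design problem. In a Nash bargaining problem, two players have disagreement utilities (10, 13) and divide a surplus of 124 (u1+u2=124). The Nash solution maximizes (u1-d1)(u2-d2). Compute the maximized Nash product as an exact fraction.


Step 1: The Nash solution splits surplus symmetrically above the disagreement point
Step 2: u1 = (total + d1 - d2)/2 = (124 + 10 - 13)/2 = 121/2
Step 3: u2 = (total - d1 + d2)/2 = (124 - 10 + 13)/2 = 127/2
Step 4: Nash product = (121/2 - 10) * (127/2 - 13)
Step 5: = 101/2 * 101/2 = 10201/4

10201/4


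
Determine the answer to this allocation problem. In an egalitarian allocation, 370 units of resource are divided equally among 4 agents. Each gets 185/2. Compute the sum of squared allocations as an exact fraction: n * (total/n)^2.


Step 1: Each agent's share = 370/4 = 185/2
Step 2: Square of each share = (185/2)^2 = 34225/4
Step 3: Sum of squares = 4 * 34225/4 = 34225

34225


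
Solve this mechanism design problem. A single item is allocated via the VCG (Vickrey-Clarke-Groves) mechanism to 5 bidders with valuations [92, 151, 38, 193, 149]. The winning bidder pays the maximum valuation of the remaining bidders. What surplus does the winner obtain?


Step 1: The winner is the agent with the highest value: agent 3 with value 193
Step 2: Values of other agents: [92, 151, 38, 149]
Step 3: VCG payment = max of others' values = 151
Step 4: Surplus = 193 - 151 = 42

42


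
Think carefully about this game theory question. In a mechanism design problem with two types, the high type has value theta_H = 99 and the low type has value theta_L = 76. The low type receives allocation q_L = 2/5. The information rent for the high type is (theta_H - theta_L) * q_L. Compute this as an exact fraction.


Step 1: theta_H - theta_L = 99 - 76 = 23
Step 2: Information rent = (theta_H - theta_L) * q_L
Step 3: = 23 * 2/5
Step 4: = 46/5

46/5


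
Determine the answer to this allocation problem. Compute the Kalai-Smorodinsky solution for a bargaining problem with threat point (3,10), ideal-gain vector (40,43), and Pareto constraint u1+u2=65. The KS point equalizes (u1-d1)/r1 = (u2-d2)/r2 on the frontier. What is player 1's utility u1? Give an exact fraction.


Step 1: At the KS point, (u1-d1)/r1 = (u2-d2)/r2 = t and u1+u2 = 65
Step 2: u1 = d1 + r1*t and u2 = d2 + r2*t, so (d1 + r1*t) + (d2 + r2*t) = 65
Step 3: t = (65 - 3 - 10)/(40 + 43) = 52/83
Step 4: u1 = d1 + r1*t = 3 + 40 * 52/83 = 2329/83
Step 5: (Check: u2 = d2 + r2*t = 3066/83; u1+u2 = 2329/83 + 3066/83 = 65, on the frontier.)

2329/83


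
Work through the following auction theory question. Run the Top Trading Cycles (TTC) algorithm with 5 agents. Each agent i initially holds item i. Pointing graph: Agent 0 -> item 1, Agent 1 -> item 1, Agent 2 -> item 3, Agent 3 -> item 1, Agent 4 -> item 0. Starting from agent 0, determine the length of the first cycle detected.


Step 1: Trace the pointer graph from agent 0: 0 -> 1 -> 1
Step 2: A cycle is detected when we revisit agent 1
Step 3: The cycle is: 1 -> 1
Step 4: Cycle length = 1

1


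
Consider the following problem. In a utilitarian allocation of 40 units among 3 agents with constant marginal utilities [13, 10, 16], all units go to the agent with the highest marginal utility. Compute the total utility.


Step 1: The marginal utilities are [13, 10, 16]
Step 2: The highest marginal utility is 16
Step 3: All 40 units go to that agent
Step 4: Total utility = 16 * 40 = 640

640


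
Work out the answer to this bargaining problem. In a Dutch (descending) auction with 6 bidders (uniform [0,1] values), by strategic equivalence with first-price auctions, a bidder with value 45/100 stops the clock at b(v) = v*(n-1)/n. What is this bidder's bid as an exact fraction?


Step 1: Dutch auctions are strategically equivalent to first-price auctions
Step 2: The equilibrium bid is b(v) = v*(n-1)/n
Step 3: b = 9/20 * 5/6
Step 4: b = 3/8

3/8


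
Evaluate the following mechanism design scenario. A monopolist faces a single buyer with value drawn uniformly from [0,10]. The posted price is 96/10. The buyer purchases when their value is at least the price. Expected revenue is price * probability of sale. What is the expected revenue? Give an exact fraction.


Step 1: Posted price r = 48/5, value support [0,10]
Step 2: P(v >= r) = (10 - 48/5)/10 = 1/25
Step 3: Expected revenue = r * P(v >= r) = 48/5 * 1/25
Step 4: Revenue = 48/125

48/125


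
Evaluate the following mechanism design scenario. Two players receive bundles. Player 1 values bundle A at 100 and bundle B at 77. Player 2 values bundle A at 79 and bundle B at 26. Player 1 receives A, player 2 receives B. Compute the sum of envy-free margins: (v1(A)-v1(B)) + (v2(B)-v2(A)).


Step 1: Player 1's margin = v1(A) - v1(B) = 100 - 77 = 23
Step 2: Player 2's margin = v2(B) - v2(A) = 26 - 79 = -53
Step 3: Total margin = 23 + -53 = -30

-30


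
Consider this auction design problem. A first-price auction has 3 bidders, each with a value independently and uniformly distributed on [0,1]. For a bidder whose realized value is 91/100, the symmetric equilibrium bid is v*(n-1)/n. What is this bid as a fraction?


Step 1: The symmetric BNE bidding function is b(v) = v * (n-1) / n
Step 2: Substitute v = 91/100 and n = 3
Step 3: b = 91/100 * 2/3
Step 4: b = 91/150

91/150


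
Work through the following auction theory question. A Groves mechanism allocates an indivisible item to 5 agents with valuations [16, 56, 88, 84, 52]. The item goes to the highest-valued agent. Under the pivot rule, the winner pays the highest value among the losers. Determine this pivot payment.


Step 1: The efficient winner is agent 2 with value 88
Step 2: Other agents' values: [16, 56, 84, 52]
Step 3: Pivot payment = max(others) = 84
Step 4: The winner pays 84

84


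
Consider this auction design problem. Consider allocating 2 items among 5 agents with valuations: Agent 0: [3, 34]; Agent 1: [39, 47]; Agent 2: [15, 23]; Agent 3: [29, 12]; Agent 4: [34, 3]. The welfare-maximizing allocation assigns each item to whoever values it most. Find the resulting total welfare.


Step 1: For each item, find the maximum value among all agents.
Step 2: Item 0 -> Agent 1 (value 39)
Step 3: Item 1 -> Agent 1 (value 47)
Step 4: Total welfare = 39 + 47 = 86

86


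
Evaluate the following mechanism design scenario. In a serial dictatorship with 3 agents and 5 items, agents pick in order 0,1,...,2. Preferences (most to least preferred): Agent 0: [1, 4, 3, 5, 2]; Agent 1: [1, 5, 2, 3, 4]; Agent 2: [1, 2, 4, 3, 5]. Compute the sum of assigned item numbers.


Step 1: Agent 0 picks item 1
Step 2: Agent 1 picks item 5
Step 3: Agent 2 picks item 2
Step 4: Sum = 1 + 5 + 2 = 8

8


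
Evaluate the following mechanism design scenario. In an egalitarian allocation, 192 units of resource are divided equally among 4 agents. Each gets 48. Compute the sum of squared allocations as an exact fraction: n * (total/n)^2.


Step 1: Each agent's share = 192/4 = 48
Step 2: Square of each share = (48)^2 = 2304
Step 3: Sum of squares = 4 * 2304 = 9216

9216


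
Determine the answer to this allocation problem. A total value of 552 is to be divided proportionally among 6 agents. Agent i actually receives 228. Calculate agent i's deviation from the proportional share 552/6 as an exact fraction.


Step 1: Proportional share = 552/6 = 92
Step 2: Agent's actual allocation = 228
Step 3: Excess = 228 - 92 = 136

136


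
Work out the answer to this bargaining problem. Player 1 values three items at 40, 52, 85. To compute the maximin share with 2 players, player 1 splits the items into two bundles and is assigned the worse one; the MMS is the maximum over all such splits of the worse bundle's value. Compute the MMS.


Step 1: Item values = 40, 52, 85
Step 2: Enumerate all 2-bundle partitions and take the smaller bundle:
  Partition 1: {40} vs {52,85} -> bundles 40, 137; min = 40
  Partition 2: {52} vs {40,85} -> bundles 52, 125; min = 52
  Partition 3: {85} vs {40,52} -> bundles 85, 92; min = 85
Step 3: MMS = max(40, 52, 85) = 85

85


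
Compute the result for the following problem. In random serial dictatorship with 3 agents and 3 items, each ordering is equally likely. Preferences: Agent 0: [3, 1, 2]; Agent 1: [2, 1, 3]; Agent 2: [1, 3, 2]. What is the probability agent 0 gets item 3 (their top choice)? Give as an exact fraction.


Step 1: Agent 0 wants item 3
Step 2: There are 6 possible orderings of agents
Step 3: In 6 orderings, agent 0 gets item 3
Step 4: Probability = 6/6 = 1

1


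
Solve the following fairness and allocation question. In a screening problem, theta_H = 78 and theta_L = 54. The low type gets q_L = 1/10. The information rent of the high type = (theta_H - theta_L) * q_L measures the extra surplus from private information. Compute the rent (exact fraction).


Step 1: theta_H - theta_L = 78 - 54 = 24
Step 2: Information rent = (theta_H - theta_L) * q_L
Step 3: = 24 * 1/10
Step 4: = 12/5

12/5


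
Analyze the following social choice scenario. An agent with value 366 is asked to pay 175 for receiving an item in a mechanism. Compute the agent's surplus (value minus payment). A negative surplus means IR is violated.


Step 1: Surplus = value - payment = 366 - 175 = 191
Step 2: IR is satisfied (surplus >= 0)

191


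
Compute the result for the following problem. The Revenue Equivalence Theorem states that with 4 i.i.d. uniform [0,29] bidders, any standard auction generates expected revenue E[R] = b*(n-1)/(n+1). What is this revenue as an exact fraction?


Step 1: By Revenue Equivalence, expected revenue = b*(n-1)/(n+1)
Step 2: Substituting n = 4, b = 29
Step 3: Revenue = 29*(4-1)/(4+1) = 29*3/5
Step 4: Revenue = 87/5

87/5


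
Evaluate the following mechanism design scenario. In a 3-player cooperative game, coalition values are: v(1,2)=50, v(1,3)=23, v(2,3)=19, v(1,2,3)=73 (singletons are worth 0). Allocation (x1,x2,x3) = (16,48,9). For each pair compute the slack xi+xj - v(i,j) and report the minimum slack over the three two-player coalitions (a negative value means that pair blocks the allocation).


Step 1: Slack for coalition (1,2): x1+x2 - v12 = 64 - 50 = 14
Step 2: Slack for coalition (1,3): x1+x3 - v13 = 25 - 23 = 2
Step 3: Slack for coalition (2,3): x2+x3 - v23 = 57 - 19 = 38
Step 4: Minimum slack = min(14, 2, 38) = 2, attained by (1,3); no pair can gain by deviating, so the allocation is in the core

2


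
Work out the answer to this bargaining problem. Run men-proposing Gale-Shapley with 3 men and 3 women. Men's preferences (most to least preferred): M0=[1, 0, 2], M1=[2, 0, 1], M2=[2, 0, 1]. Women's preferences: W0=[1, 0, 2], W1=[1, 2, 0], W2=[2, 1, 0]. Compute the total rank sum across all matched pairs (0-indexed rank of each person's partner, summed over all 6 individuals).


Step 1: Run Gale-Shapley (men propose, women hold best offer):
  M0 proposes to W1; she accepts
  M1 proposes to W2; she accepts
  M2 proposes to W2; she switches from M1
  M1 proposes to W0; she accepts
Step 2: Final matching: W0-M1, W1-M0, W2-M2
Step 3: 0-indexed ranks (man's rank of his match, then woman's): 1 + 0 + 0 + 2 + 0 + 0
Step 4: Total rank sum = 3

3


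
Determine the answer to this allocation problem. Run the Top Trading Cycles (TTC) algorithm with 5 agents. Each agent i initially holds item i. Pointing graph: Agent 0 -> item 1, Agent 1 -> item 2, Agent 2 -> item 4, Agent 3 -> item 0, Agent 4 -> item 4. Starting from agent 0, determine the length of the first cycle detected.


Step 1: Trace the pointer graph from agent 0: 0 -> 1 -> 2 -> 4 -> 4
Step 2: A cycle is detected when we revisit agent 4
Step 3: The cycle is: 4 -> 4
Step 4: Cycle length = 1

1


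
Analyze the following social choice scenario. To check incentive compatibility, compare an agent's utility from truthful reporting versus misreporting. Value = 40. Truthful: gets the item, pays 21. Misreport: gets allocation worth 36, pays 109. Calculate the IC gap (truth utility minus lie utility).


Step 1: U(truth) = value - payment = 40 - 21 = 19
Step 2: U(lie) = allocation - payment = 36 - 109 = -73
Step 3: IC gap = 19 - (-73) = 92

92


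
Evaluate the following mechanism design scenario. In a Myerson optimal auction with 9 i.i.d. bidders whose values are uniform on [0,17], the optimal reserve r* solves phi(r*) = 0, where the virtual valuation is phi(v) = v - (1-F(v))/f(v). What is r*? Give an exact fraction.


Step 1: For U[0,17], F(v) = v/17 and f(v) = 1/17
Step 2: phi(v) = v - (1 - v/17)/(1/17) = v - (17 - v) = 2v - 17
Step 3: Set phi(r*) = 0: 2r* - 17 = 0
Step 4: r* = 17/2 (the number of bidders n = 9 does not enter)

17/2


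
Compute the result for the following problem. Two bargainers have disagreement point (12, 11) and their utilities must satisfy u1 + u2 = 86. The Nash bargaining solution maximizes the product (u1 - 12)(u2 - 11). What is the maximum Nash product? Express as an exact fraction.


Step 1: The Nash solution splits surplus symmetrically above the disagreement point
Step 2: u1 = (total + d1 - d2)/2 = (86 + 12 - 11)/2 = 87/2
Step 3: u2 = (total - d1 + d2)/2 = (86 - 12 + 11)/2 = 85/2
Step 4: Nash product = (87/2 - 12) * (85/2 - 11)
Step 5: = 63/2 * 63/2 = 3969/4

3969/4
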